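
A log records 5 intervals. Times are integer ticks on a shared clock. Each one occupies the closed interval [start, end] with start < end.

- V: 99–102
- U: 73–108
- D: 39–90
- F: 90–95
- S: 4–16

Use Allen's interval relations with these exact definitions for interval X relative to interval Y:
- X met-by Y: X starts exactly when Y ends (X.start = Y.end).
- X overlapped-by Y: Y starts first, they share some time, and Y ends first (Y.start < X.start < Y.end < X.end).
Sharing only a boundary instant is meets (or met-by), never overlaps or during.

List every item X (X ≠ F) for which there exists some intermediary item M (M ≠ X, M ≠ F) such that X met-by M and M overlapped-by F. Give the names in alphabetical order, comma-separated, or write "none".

Target F = [90, 95].
Intermediaries M with M overlapped-by F: none.
Union: none.

none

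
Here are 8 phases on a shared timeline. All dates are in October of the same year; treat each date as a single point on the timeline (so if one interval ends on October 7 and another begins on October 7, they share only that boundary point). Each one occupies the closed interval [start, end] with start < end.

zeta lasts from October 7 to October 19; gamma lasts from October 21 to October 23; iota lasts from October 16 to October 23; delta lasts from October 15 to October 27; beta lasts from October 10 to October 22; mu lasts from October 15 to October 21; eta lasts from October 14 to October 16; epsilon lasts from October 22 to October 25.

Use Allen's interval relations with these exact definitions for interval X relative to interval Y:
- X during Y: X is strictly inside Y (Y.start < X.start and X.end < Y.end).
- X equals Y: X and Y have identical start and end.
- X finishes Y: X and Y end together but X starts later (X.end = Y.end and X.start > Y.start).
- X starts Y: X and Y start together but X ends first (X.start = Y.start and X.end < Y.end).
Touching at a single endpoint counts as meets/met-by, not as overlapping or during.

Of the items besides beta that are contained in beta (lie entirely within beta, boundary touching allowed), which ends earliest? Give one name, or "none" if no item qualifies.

eta

Target beta = [October 10, October 22].
delta [October 15, October 27] → overlapped-by → excluded.
epsilon [October 22, October 25] → met-by → excluded.
eta [October 14, October 16] → during → candidate.
gamma [October 21, October 23] → overlapped-by → excluded.
iota [October 16, October 23] → overlapped-by → excluded.
mu [October 15, October 21] → during → candidate.
zeta [October 7, October 19] → overlaps → excluded.
Among candidates, earliest end is October 16 → eta.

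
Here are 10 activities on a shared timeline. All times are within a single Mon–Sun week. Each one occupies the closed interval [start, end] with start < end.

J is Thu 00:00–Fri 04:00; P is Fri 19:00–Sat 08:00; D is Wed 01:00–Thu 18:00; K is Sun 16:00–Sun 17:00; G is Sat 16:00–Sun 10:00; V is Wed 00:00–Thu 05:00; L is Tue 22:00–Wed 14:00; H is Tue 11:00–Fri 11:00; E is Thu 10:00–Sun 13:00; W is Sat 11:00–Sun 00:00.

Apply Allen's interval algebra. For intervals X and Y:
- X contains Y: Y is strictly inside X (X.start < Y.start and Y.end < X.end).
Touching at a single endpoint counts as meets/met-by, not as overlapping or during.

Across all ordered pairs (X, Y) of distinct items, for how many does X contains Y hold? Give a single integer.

Checking all 90 ordered pairs for relation 'contains'; matching pairs in alphabetical order:
(E, G): E contains G ✓
(E, P): E contains P ✓
(E, W): E contains W ✓
(H, D): H contains D ✓
(H, J): H contains J ✓
(H, L): H contains L ✓
(H, V): H contains V ✓
Count: 7.

7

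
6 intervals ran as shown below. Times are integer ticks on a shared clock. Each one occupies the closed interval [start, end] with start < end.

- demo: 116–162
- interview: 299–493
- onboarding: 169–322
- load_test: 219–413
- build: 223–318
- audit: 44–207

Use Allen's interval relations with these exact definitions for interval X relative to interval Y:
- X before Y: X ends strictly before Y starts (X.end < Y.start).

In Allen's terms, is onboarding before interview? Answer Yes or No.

onboarding = [169, 322], interview = [299, 493].
Actual relation of onboarding to interview: overlaps.
Asked whether 'before' holds → No.

No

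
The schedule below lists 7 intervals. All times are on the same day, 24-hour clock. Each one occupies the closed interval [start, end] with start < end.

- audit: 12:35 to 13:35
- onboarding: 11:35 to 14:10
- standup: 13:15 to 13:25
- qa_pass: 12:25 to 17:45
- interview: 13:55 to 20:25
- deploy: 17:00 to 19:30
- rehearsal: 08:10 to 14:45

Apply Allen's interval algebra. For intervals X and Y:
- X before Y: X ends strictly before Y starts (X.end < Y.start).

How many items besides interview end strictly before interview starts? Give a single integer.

Target interview = [13:55, 20:25].
audit [12:35, 13:35] → before → counts.
deploy [17:00, 19:30] → during → no.
onboarding [11:35, 14:10] → overlaps → no.
qa_pass [12:25, 17:45] → overlaps → no.
rehearsal [08:10, 14:45] → overlaps → no.
standup [13:15, 13:25] → before → counts.
Total: 2.

2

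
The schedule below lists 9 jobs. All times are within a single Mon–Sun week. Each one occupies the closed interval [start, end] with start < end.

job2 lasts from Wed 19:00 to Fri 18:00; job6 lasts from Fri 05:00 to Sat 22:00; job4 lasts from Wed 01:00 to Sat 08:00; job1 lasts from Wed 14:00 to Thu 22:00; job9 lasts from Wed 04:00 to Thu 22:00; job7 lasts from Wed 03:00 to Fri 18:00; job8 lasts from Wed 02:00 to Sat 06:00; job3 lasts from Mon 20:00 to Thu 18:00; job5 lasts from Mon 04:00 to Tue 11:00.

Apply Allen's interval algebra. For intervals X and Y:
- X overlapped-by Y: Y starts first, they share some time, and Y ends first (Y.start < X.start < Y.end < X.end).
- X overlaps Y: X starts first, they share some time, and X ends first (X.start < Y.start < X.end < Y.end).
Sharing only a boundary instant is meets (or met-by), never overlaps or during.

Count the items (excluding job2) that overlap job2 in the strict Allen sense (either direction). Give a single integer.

Target job2 = [Wed 19:00, Fri 18:00].
job1 [Wed 14:00, Thu 22:00] → overlaps → counts.
job3 [Mon 20:00, Thu 18:00] → overlaps → counts.
job4 [Wed 01:00, Sat 08:00] → contains → no.
job5 [Mon 04:00, Tue 11:00] → before → no.
job6 [Fri 05:00, Sat 22:00] → overlapped-by → counts.
job7 [Wed 03:00, Fri 18:00] → finished-by → no.
job8 [Wed 02:00, Sat 06:00] → contains → no.
job9 [Wed 04:00, Thu 22:00] → overlaps → counts.
Total: 4.

4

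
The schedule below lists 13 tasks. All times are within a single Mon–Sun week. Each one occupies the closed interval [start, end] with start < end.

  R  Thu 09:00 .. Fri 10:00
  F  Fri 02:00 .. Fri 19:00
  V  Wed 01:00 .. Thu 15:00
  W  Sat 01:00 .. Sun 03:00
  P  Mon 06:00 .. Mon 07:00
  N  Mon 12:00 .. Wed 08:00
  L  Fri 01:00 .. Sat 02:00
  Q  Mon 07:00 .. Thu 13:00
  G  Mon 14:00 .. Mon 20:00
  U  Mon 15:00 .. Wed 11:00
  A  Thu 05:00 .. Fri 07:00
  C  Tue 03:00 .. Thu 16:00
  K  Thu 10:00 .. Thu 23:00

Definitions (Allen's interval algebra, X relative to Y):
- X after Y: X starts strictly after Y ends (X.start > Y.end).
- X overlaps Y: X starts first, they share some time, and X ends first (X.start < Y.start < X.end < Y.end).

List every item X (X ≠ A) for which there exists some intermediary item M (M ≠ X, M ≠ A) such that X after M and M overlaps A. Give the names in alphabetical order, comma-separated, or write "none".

Target A = [Thu 05:00, Fri 07:00].
Intermediaries M with M overlaps A: C, Q, V.
Via C — items with X after C: F, L, W.
Via Q — items with X after Q: F, L, W.
Via V — items with X after V: F, L, W.
Union: F, L, W.

F, L, W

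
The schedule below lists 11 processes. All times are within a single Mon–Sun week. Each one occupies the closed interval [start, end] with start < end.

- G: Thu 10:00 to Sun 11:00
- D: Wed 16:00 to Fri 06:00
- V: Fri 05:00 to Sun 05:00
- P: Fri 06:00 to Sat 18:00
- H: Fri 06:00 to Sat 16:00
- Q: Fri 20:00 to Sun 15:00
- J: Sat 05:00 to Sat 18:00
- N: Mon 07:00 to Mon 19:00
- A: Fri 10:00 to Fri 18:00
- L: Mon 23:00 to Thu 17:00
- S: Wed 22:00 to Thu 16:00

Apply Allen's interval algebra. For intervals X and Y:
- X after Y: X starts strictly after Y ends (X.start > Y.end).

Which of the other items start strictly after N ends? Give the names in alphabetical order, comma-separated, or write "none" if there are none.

A, D, G, H, J, L, P, Q, S, V

Target N = [Mon 07:00, Mon 19:00].
A [Fri 10:00, Fri 18:00] → after → yes.
D [Wed 16:00, Fri 06:00] → after → yes.
G [Thu 10:00, Sun 11:00] → after → yes.
H [Fri 06:00, Sat 16:00] → after → yes.
J [Sat 05:00, Sat 18:00] → after → yes.
L [Mon 23:00, Thu 17:00] → after → yes.
P [Fri 06:00, Sat 18:00] → after → yes.
Q [Fri 20:00, Sun 15:00] → after → yes.
S [Wed 22:00, Thu 16:00] → after → yes.
V [Fri 05:00, Sun 05:00] → after → yes.
Result: A, D, G, H, J, L, P, Q, S, V.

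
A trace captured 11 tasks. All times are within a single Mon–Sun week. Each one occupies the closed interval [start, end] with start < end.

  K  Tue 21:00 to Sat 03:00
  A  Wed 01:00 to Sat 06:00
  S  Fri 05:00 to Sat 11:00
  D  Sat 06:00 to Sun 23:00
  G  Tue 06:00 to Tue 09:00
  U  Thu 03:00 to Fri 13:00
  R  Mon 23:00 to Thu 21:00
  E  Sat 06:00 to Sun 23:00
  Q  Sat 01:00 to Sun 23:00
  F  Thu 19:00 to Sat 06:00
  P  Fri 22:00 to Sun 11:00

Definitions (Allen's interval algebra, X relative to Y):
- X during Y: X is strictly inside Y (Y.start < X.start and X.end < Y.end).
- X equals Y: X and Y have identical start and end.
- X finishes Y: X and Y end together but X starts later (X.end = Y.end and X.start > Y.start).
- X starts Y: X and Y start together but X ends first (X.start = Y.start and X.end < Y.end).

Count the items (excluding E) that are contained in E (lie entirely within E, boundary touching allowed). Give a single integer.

Target E = [Sat 06:00, Sun 23:00].
A [Wed 01:00, Sat 06:00] → meets → no.
D [Sat 06:00, Sun 23:00] → equals → counts.
F [Thu 19:00, Sat 06:00] → meets → no.
G [Tue 06:00, Tue 09:00] → before → no.
K [Tue 21:00, Sat 03:00] → before → no.
P [Fri 22:00, Sun 11:00] → overlaps → no.
Q [Sat 01:00, Sun 23:00] → finished-by → no.
R [Mon 23:00, Thu 21:00] → before → no.
S [Fri 05:00, Sat 11:00] → overlaps → no.
U [Thu 03:00, Fri 13:00] → before → no.
Total: 1.

1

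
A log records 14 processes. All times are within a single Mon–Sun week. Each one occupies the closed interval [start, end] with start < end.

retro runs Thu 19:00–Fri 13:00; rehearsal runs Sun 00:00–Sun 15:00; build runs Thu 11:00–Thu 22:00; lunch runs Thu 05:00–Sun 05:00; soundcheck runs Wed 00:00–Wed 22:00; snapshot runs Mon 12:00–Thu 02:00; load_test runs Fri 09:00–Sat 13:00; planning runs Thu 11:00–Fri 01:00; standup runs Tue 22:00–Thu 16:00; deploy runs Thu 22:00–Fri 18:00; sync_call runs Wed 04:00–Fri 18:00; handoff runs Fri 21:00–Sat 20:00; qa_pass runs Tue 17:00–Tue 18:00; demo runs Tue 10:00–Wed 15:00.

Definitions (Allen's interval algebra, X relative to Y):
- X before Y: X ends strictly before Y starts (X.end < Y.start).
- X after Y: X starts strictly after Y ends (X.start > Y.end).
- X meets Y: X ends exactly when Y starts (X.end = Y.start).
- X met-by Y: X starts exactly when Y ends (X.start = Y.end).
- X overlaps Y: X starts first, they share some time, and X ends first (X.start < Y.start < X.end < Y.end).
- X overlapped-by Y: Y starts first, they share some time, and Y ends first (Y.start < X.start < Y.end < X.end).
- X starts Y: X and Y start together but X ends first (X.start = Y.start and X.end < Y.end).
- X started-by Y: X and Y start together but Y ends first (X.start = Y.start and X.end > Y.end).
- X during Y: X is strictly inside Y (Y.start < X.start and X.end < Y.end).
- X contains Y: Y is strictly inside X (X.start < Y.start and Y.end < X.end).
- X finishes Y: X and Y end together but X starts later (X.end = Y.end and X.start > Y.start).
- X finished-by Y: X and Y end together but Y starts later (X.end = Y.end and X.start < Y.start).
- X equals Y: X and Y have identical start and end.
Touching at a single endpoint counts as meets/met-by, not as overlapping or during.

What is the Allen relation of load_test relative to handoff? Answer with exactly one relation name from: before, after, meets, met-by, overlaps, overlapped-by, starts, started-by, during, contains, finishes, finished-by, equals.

overlaps

load_test = [Fri 09:00, Sat 13:00]; handoff = [Fri 21:00, Sat 20:00].
Compare endpoints: load_test.start < handoff.start, load_test.start < handoff.end, load_test.end > handoff.start, load_test.end < handoff.end.
That pattern is 'overlaps'.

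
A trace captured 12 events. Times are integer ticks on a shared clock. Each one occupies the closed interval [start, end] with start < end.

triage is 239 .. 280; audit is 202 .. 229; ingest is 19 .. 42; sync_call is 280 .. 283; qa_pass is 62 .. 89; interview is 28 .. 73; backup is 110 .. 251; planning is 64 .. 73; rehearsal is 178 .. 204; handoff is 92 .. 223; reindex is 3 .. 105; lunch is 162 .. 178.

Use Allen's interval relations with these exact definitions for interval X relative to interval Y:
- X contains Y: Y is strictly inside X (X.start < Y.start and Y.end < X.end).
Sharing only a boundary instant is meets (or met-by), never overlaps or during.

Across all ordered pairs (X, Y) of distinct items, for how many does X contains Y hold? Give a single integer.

10

Checking all 132 ordered pairs for relation 'contains'; matching pairs in alphabetical order:
(backup, audit): backup contains audit ✓
(backup, lunch): backup contains lunch ✓
(backup, rehearsal): backup contains rehearsal ✓
(handoff, lunch): handoff contains lunch ✓
(handoff, rehearsal): handoff contains rehearsal ✓
(qa_pass, planning): qa_pass contains planning ✓
(reindex, ingest): reindex contains ingest ✓
(reindex, interview): reindex contains interview ✓
(reindex, planning): reindex contains planning ✓
(reindex, qa_pass): reindex contains qa_pass ✓
Count: 10.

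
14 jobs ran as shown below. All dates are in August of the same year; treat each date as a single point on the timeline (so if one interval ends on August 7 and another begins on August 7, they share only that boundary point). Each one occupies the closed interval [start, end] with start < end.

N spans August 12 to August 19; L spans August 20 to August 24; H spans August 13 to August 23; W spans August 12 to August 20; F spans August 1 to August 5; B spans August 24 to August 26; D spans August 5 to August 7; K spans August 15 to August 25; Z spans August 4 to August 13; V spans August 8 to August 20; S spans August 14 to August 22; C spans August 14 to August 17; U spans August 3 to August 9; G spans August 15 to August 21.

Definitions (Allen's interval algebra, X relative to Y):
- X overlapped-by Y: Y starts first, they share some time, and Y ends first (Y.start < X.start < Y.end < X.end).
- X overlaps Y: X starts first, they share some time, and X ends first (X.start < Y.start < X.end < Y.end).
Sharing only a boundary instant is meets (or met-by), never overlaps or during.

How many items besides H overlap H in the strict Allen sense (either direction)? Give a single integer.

5

Target H = [August 13, August 23].
B [August 24, August 26] → after → no.
C [August 14, August 17] → during → no.
D [August 5, August 7] → before → no.
F [August 1, August 5] → before → no.
G [August 15, August 21] → during → no.
K [August 15, August 25] → overlapped-by → counts.
L [August 20, August 24] → overlapped-by → counts.
N [August 12, August 19] → overlaps → counts.
S [August 14, August 22] → during → no.
U [August 3, August 9] → before → no.
V [August 8, August 20] → overlaps → counts.
W [August 12, August 20] → overlaps → counts.
Z [August 4, August 13] → meets → no.
Total: 5.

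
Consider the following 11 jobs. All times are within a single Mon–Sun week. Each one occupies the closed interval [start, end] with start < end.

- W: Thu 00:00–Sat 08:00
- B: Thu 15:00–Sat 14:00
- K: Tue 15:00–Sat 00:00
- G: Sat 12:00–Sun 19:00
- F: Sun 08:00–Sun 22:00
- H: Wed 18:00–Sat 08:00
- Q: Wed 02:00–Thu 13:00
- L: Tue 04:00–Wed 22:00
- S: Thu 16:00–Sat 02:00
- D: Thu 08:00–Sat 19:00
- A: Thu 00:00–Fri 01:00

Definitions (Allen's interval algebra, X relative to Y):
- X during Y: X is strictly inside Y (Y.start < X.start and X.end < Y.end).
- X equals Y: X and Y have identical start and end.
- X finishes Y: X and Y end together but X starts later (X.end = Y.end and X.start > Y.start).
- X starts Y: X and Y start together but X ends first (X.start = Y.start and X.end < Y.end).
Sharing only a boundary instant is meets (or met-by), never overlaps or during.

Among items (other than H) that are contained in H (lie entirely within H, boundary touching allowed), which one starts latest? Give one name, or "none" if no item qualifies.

S

Target H = [Wed 18:00, Sat 08:00].
A [Thu 00:00, Fri 01:00] → during → candidate.
B [Thu 15:00, Sat 14:00] → overlapped-by → excluded.
D [Thu 08:00, Sat 19:00] → overlapped-by → excluded.
F [Sun 08:00, Sun 22:00] → after → excluded.
G [Sat 12:00, Sun 19:00] → after → excluded.
K [Tue 15:00, Sat 00:00] → overlaps → excluded.
L [Tue 04:00, Wed 22:00] → overlaps → excluded.
Q [Wed 02:00, Thu 13:00] → overlaps → excluded.
S [Thu 16:00, Sat 02:00] → during → candidate.
W [Thu 00:00, Sat 08:00] → finishes → candidate.
Among candidates, latest start is Thu 16:00 → S.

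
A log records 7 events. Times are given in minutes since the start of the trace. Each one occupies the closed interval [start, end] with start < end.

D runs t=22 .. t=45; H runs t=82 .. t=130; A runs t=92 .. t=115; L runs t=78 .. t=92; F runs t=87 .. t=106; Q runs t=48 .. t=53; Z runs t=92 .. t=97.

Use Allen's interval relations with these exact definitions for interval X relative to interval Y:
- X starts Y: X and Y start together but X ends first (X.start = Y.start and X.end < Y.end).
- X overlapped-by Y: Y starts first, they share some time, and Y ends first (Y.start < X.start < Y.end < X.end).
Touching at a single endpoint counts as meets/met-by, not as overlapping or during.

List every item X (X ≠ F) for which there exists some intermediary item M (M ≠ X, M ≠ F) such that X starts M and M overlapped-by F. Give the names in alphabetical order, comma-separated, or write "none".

Z

Target F = [t=87, t=106].
Intermediaries M with M overlapped-by F: A.
Via A — items with X starts A: Z.
Union: Z.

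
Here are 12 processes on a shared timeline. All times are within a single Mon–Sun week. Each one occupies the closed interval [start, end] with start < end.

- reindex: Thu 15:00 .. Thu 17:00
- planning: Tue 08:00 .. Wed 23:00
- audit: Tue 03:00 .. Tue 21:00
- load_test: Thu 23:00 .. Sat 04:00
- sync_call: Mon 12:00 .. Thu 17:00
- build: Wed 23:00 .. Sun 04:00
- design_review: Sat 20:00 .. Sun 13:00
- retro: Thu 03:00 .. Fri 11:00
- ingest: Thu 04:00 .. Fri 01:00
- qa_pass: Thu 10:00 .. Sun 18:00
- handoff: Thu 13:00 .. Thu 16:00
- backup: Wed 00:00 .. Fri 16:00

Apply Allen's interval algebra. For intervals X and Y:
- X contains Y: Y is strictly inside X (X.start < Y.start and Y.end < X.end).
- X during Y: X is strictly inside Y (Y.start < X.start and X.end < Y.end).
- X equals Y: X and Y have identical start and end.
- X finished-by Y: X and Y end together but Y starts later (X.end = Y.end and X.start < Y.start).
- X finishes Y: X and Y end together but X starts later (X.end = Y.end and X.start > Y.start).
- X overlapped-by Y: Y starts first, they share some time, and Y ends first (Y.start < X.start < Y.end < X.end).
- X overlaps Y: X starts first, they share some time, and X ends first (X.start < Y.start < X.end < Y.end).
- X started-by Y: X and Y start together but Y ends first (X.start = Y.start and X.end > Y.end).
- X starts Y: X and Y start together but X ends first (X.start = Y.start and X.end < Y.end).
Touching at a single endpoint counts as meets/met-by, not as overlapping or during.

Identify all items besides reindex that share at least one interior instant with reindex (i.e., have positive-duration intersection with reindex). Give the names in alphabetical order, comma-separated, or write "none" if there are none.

backup, build, handoff, ingest, qa_pass, retro, sync_call

Target reindex = [Thu 15:00, Thu 17:00].
audit [Tue 03:00, Tue 21:00] → before → no.
backup [Wed 00:00, Fri 16:00] → contains → yes.
build [Wed 23:00, Sun 04:00] → contains → yes.
design_review [Sat 20:00, Sun 13:00] → after → no.
handoff [Thu 13:00, Thu 16:00] → overlaps → yes.
ingest [Thu 04:00, Fri 01:00] → contains → yes.
load_test [Thu 23:00, Sat 04:00] → after → no.
planning [Tue 08:00, Wed 23:00] → before → no.
qa_pass [Thu 10:00, Sun 18:00] → contains → yes.
retro [Thu 03:00, Fri 11:00] → contains → yes.
sync_call [Mon 12:00, Thu 17:00] → finished-by → yes.
Result: backup, build, handoff, ingest, qa_pass, retro, sync_call.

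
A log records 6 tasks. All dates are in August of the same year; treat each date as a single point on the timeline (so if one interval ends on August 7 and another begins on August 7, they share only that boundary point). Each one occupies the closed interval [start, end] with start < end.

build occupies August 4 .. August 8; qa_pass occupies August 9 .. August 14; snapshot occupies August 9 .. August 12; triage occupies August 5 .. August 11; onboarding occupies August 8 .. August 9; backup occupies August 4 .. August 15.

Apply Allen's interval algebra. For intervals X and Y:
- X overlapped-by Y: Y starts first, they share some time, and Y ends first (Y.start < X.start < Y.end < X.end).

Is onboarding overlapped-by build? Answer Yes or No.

onboarding = [August 8, August 9], build = [August 4, August 8].
Actual relation of onboarding to build: met-by.
Asked whether 'overlapped-by' holds → No.

No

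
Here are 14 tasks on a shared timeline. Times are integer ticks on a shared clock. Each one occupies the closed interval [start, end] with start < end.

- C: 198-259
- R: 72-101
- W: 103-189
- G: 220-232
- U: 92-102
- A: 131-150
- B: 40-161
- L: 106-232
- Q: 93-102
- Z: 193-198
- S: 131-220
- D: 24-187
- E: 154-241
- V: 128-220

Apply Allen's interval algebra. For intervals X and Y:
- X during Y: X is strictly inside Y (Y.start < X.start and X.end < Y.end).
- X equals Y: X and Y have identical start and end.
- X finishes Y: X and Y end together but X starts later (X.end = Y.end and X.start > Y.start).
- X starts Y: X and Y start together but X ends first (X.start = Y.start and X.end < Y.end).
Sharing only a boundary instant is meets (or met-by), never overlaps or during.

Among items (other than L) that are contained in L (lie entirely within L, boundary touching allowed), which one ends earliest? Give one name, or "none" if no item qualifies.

A

Target L = [106, 232].
A [131, 150] → during → candidate.
B [40, 161] → overlaps → excluded.
C [198, 259] → overlapped-by → excluded.
D [24, 187] → overlaps → excluded.
E [154, 241] → overlapped-by → excluded.
G [220, 232] → finishes → candidate.
Q [93, 102] → before → excluded.
R [72, 101] → before → excluded.
S [131, 220] → during → candidate.
U [92, 102] → before → excluded.
V [128, 220] → during → candidate.
W [103, 189] → overlaps → excluded.
Z [193, 198] → during → candidate.
Among candidates, earliest end is 150 → A.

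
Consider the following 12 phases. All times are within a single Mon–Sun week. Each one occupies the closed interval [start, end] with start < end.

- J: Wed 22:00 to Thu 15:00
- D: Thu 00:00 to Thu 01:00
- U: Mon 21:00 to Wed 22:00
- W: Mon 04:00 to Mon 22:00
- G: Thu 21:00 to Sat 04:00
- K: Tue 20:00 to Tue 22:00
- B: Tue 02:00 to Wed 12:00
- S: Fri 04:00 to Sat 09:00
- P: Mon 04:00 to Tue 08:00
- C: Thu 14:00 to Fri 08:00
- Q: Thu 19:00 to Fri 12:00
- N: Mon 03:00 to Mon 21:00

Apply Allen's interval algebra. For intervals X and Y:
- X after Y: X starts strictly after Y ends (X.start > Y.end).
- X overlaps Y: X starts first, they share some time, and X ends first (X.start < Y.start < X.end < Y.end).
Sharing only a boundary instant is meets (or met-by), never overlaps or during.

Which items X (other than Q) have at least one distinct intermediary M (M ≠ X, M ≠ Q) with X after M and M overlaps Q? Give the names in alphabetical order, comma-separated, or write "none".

none

Target Q = [Thu 19:00, Fri 12:00].
Intermediaries M with M overlaps Q: C.
Via C — items with X after C: none.
Union: none.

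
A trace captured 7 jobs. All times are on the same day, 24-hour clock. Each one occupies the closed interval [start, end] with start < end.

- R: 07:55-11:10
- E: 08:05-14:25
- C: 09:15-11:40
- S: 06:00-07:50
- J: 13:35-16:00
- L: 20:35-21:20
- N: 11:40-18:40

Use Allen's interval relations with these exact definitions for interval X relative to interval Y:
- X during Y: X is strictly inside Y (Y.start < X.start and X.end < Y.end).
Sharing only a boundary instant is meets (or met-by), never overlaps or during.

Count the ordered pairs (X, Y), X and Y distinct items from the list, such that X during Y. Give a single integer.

Checking all 42 ordered pairs for relation 'during'; matching pairs in alphabetical order:
(C, E): C during E ✓
(J, N): J during N ✓
Count: 2.

2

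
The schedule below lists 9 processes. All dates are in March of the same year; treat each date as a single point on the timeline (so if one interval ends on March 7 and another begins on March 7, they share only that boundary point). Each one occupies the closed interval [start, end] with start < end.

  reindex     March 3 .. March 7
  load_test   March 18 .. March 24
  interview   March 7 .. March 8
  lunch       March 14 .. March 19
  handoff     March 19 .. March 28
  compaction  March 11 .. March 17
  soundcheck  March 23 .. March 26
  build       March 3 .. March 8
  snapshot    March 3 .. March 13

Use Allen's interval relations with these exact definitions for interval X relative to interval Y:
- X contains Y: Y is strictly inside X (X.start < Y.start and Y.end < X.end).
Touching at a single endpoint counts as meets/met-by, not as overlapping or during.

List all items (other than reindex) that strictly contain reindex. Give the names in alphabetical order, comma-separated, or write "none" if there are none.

Target reindex = [March 3, March 7].
build [March 3, March 8] → started-by → no.
compaction [March 11, March 17] → after → no.
handoff [March 19, March 28] → after → no.
interview [March 7, March 8] → met-by → no.
load_test [March 18, March 24] → after → no.
lunch [March 14, March 19] → after → no.
snapshot [March 3, March 13] → started-by → no.
soundcheck [March 23, March 26] → after → no.
Result: none.

none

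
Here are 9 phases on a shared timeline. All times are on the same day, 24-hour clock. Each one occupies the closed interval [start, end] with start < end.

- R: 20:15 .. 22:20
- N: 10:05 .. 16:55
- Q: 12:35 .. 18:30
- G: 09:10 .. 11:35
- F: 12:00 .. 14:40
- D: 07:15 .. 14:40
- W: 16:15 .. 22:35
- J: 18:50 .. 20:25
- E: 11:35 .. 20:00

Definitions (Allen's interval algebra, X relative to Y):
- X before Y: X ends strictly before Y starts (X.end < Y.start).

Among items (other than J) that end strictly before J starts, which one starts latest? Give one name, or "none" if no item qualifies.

Target J = [18:50, 20:25].
D [07:15, 14:40] → before → candidate.
E [11:35, 20:00] → overlaps → excluded.
F [12:00, 14:40] → before → candidate.
G [09:10, 11:35] → before → candidate.
N [10:05, 16:55] → before → candidate.
Q [12:35, 18:30] → before → candidate.
R [20:15, 22:20] → overlapped-by → excluded.
W [16:15, 22:35] → contains → excluded.
Among candidates, latest start is 12:35 → Q.

Q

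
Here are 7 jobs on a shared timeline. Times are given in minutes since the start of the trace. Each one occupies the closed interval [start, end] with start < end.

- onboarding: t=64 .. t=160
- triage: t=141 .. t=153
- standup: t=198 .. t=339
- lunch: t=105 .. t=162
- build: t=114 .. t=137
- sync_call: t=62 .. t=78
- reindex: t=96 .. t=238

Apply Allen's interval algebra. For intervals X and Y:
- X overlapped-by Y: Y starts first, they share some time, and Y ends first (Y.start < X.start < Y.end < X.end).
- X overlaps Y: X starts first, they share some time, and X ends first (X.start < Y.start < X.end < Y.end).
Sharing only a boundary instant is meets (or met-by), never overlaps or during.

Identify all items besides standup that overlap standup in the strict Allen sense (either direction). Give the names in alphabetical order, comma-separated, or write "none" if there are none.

reindex

Target standup = [t=198, t=339].
build [t=114, t=137] → before → no.
lunch [t=105, t=162] → before → no.
onboarding [t=64, t=160] → before → no.
reindex [t=96, t=238] → overlaps → yes.
sync_call [t=62, t=78] → before → no.
triage [t=141, t=153] → before → no.
Result: reindex.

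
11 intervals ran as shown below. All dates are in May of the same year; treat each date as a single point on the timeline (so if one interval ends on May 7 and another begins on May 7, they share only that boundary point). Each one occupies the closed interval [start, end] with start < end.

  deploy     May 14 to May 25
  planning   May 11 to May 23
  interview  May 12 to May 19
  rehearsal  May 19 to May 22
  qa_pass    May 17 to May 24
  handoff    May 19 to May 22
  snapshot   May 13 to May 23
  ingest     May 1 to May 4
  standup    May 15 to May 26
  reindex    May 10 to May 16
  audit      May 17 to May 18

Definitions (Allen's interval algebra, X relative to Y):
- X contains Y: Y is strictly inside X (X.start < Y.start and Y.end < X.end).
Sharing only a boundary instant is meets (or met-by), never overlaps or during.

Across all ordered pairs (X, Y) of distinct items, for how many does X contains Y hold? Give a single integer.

Checking all 110 ordered pairs for relation 'contains'; matching pairs in alphabetical order:
(deploy, audit): deploy contains audit ✓
(deploy, handoff): deploy contains handoff ✓
(deploy, qa_pass): deploy contains qa_pass ✓
(deploy, rehearsal): deploy contains rehearsal ✓
(interview, audit): interview contains audit ✓
(planning, audit): planning contains audit ✓
(planning, handoff): planning contains handoff ✓
(planning, interview): planning contains interview ✓
(planning, rehearsal): planning contains rehearsal ✓
(qa_pass, handoff): qa_pass contains handoff ✓
(qa_pass, rehearsal): qa_pass contains rehearsal ✓
(snapshot, audit): snapshot contains audit ✓
(snapshot, handoff): snapshot contains handoff ✓
(snapshot, rehearsal): snapshot contains rehearsal ✓
(standup, audit): standup contains audit ✓
(standup, handoff): standup contains handoff ✓
(standup, qa_pass): standup contains qa_pass ✓
(standup, rehearsal): standup contains rehearsal ✓
Count: 18.

18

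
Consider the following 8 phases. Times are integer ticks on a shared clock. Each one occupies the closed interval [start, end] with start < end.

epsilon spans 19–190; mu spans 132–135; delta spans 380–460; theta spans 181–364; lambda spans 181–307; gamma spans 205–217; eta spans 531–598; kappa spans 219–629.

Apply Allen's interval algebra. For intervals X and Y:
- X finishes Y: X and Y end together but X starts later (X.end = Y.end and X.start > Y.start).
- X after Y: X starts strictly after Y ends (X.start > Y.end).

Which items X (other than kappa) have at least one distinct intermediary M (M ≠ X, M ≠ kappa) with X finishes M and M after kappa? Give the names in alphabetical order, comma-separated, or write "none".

Target kappa = [219, 629].
Intermediaries M with M after kappa: none.
Union: none.

none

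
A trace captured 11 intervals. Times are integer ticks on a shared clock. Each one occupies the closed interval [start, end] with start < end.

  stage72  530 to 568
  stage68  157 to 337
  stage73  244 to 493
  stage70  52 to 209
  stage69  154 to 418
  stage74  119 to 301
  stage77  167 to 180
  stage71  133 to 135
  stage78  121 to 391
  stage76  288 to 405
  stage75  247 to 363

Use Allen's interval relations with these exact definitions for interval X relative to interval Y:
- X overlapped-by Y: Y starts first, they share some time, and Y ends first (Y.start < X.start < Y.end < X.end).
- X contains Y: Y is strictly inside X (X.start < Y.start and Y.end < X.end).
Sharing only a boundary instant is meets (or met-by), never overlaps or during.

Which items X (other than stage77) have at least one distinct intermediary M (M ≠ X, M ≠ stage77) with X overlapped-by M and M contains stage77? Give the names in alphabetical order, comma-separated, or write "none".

Target stage77 = [167, 180].
Intermediaries M with M contains stage77: stage68, stage69, stage70, stage74, stage78.
Via stage68 — items with X overlapped-by stage68: stage73, stage75, stage76.
Via stage69 — items with X overlapped-by stage69: stage73.
Via stage70 — items with X overlapped-by stage70: stage68, stage69, stage74, stage78.
Via stage74 — items with X overlapped-by stage74: stage68, stage69, stage73, stage75, stage76, stage78.
Via stage78 — items with X overlapped-by stage78: stage69, stage73, stage76.
Union: stage68, stage69, stage73, stage74, stage75, stage76, stage78.

stage68, stage69, stage73, stage74, stage75, stage76, stage78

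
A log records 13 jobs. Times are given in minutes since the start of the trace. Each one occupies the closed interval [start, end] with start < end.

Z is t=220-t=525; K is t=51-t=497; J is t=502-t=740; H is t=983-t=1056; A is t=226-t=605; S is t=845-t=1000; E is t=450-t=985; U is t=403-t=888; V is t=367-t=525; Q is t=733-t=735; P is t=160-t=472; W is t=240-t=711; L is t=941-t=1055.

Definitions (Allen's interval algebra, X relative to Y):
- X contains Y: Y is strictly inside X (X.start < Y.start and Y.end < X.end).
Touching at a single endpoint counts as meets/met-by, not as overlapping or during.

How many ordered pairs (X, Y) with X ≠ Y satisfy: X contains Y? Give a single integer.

Checking all 156 ordered pairs for relation 'contains'; matching pairs in alphabetical order:
(A, V): A contains V ✓
(E, J): E contains J ✓
(E, Q): E contains Q ✓
(J, Q): J contains Q ✓
(K, P): K contains P ✓
(U, J): U contains J ✓
(U, Q): U contains Q ✓
(W, V): W contains V ✓
Count: 8.

8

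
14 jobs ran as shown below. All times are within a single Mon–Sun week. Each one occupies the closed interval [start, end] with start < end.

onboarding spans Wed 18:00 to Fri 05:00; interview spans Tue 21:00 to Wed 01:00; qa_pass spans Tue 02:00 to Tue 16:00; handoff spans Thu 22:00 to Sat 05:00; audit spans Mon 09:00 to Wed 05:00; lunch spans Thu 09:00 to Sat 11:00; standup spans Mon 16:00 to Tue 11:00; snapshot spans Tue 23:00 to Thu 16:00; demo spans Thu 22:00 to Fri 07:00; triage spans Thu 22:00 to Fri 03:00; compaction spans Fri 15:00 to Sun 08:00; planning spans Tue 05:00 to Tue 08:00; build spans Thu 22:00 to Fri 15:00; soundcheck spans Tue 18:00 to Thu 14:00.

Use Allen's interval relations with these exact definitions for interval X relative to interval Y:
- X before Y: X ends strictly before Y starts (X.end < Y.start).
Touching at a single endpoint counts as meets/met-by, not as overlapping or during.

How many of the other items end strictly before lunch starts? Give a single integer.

5

Target lunch = [Thu 09:00, Sat 11:00].
audit [Mon 09:00, Wed 05:00] → before → counts.
build [Thu 22:00, Fri 15:00] → during → no.
compaction [Fri 15:00, Sun 08:00] → overlapped-by → no.
demo [Thu 22:00, Fri 07:00] → during → no.
handoff [Thu 22:00, Sat 05:00] → during → no.
interview [Tue 21:00, Wed 01:00] → before → counts.
onboarding [Wed 18:00, Fri 05:00] → overlaps → no.
planning [Tue 05:00, Tue 08:00] → before → counts.
qa_pass [Tue 02:00, Tue 16:00] → before → counts.
snapshot [Tue 23:00, Thu 16:00] → overlaps → no.
soundcheck [Tue 18:00, Thu 14:00] → overlaps → no.
standup [Mon 16:00, Tue 11:00] → before → counts.
triage [Thu 22:00, Fri 03:00] → during → no.
Total: 5.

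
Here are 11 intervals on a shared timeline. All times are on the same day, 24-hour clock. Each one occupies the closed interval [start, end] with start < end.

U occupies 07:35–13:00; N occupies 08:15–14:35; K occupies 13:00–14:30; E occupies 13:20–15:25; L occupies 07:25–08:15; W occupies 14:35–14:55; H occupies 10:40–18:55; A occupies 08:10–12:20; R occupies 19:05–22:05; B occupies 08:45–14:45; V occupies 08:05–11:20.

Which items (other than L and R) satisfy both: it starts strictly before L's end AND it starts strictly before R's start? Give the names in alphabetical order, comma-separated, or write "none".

A, U, V

Conditions: its start is strictly before L's end (X.start < 08:15) AND its start is strictly before R's start (X.start < 19:05).
A: start 08:10 < 08:15? ✓; start 08:10 < 19:05? ✓ → yes.
B: start 08:45 < 08:15? ✗; start 08:45 < 19:05? ✓ → no.
E: start 13:20 < 08:15? ✗; start 13:20 < 19:05? ✓ → no.
H: start 10:40 < 08:15? ✗; start 10:40 < 19:05? ✓ → no.
K: start 13:00 < 08:15? ✗; start 13:00 < 19:05? ✓ → no.
N: start 08:15 < 08:15? ✗; start 08:15 < 19:05? ✓ → no.
U: start 07:35 < 08:15? ✓; start 07:35 < 19:05? ✓ → yes.
V: start 08:05 < 08:15? ✓; start 08:05 < 19:05? ✓ → yes.
W: start 14:35 < 08:15? ✗; start 14:35 < 19:05? ✓ → no.
Result: A, U, V.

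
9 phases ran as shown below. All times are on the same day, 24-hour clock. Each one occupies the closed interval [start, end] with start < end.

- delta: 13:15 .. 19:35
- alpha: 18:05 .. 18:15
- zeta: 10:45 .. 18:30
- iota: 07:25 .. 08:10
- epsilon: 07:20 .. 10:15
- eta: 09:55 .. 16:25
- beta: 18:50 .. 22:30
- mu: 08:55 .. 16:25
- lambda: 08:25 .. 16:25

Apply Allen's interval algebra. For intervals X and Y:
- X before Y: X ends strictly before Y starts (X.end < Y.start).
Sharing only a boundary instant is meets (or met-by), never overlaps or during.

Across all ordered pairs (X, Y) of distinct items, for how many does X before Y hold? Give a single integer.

Checking all 72 ordered pairs for relation 'before'; matching pairs in alphabetical order:
(alpha, beta): alpha before beta ✓
(epsilon, alpha): epsilon before alpha ✓
(epsilon, beta): epsilon before beta ✓
(epsilon, delta): epsilon before delta ✓
(epsilon, zeta): epsilon before zeta ✓
(eta, alpha): eta before alpha ✓
(eta, beta): eta before beta ✓
(iota, alpha): iota before alpha ✓
(iota, beta): iota before beta ✓
(iota, delta): iota before delta ✓
(iota, eta): iota before eta ✓
(iota, lambda): iota before lambda ✓
(iota, mu): iota before mu ✓
(iota, zeta): iota before zeta ✓
(lambda, alpha): lambda before alpha ✓
(lambda, beta): lambda before beta ✓
(mu, alpha): mu before alpha ✓
(mu, beta): mu before beta ✓
(zeta, beta): zeta before beta ✓
Count: 19.

19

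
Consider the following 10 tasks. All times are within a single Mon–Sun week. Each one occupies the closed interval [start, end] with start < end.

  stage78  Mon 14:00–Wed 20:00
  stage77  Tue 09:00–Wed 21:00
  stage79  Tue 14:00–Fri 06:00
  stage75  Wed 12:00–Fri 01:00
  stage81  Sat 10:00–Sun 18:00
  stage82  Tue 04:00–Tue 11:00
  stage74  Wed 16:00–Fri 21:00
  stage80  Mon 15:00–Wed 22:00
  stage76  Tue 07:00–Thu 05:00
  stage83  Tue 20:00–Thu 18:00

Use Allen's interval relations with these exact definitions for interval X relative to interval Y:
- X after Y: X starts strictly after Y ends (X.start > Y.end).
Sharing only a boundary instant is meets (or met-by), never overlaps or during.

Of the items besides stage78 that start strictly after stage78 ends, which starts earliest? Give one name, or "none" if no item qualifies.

stage81

Target stage78 = [Mon 14:00, Wed 20:00].
stage74 [Wed 16:00, Fri 21:00] → overlapped-by → excluded.
stage75 [Wed 12:00, Fri 01:00] → overlapped-by → excluded.
stage76 [Tue 07:00, Thu 05:00] → overlapped-by → excluded.
stage77 [Tue 09:00, Wed 21:00] → overlapped-by → excluded.
stage79 [Tue 14:00, Fri 06:00] → overlapped-by → excluded.
stage80 [Mon 15:00, Wed 22:00] → overlapped-by → excluded.
stage81 [Sat 10:00, Sun 18:00] → after → candidate.
stage82 [Tue 04:00, Tue 11:00] → during → excluded.
stage83 [Tue 20:00, Thu 18:00] → overlapped-by → excluded.
Among candidates, earliest start is Sat 10:00 → stage81.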